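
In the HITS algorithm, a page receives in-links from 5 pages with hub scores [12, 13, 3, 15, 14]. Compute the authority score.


Authority = sum of hub scores of in-linkers
In-link 1: hub score = 12
In-link 2: hub score = 13
In-link 3: hub score = 3
In-link 4: hub score = 15
In-link 5: hub score = 14
Authority = 12 + 13 + 3 + 15 + 14 = 57

57


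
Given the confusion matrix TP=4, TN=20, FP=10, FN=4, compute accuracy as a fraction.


Accuracy = (TP + TN) / (TP + TN + FP + FN)
TP + TN = 4 + 20 = 24
Total = 4 + 20 + 10 + 4 = 38
Accuracy = 24 / 38 = 12/19

12/19


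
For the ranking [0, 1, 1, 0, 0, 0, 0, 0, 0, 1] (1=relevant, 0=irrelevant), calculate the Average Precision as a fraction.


Computing P@k for each relevant position:
Position 1: not relevant
Position 2: relevant, P@2 = 1/2 = 1/2
Position 3: relevant, P@3 = 2/3 = 2/3
Position 4: not relevant
Position 5: not relevant
Position 6: not relevant
Position 7: not relevant
Position 8: not relevant
Position 9: not relevant
Position 10: relevant, P@10 = 3/10 = 3/10
Sum of P@k = 1/2 + 2/3 + 3/10 = 22/15
AP = 22/15 / 3 = 22/45

22/45


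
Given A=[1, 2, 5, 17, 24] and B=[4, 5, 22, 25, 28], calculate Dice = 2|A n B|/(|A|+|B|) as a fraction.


A intersect B = [5]
|A intersect B| = 1
|A| = 5, |B| = 5
Dice = 2*1 / (5+5)
= 2 / 10 = 1/5

1/5


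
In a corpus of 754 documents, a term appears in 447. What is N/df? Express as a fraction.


IDF ratio = N / df
= 754 / 447
= 754/447

754/447


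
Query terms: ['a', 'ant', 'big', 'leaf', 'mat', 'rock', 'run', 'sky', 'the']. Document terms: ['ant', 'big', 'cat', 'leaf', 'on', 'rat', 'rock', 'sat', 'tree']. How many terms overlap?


Query terms: ['a', 'ant', 'big', 'leaf', 'mat', 'rock', 'run', 'sky', 'the']
Document terms: ['ant', 'big', 'cat', 'leaf', 'on', 'rat', 'rock', 'sat', 'tree']
Common terms: ['ant', 'big', 'leaf', 'rock']
Overlap count = 4

4


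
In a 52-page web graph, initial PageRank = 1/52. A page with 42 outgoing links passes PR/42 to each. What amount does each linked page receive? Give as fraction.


Initial PR = 1/52 = 1/52
Outlinks = 42
Contribution per link = PR / outlinks
= 1/52 / 42
= 1/2184

1/2184


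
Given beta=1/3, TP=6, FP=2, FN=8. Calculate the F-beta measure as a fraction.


P = TP/(TP+FP) = 6/8 = 3/4
R = TP/(TP+FN) = 6/14 = 3/7
beta^2 = 1/3^2 = 1/9
(1 + beta^2) = 10/9
Numerator = (1+beta^2)*P*R = 5/14
Denominator = beta^2*P + R = 1/12 + 3/7 = 43/84
F_beta = 30/43

30/43


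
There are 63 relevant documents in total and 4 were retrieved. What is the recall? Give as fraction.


Recall = retrieved_relevant / total_relevant
= 4 / 63
= 4 / (4 + 59)
= 4/63

4/63


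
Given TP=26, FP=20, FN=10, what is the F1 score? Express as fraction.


F1 = 2 * P * R / (P + R)
P = TP/(TP+FP) = 26/46 = 13/23
R = TP/(TP+FN) = 26/36 = 13/18
2 * P * R = 2 * 13/23 * 13/18 = 169/207
P + R = 13/23 + 13/18 = 533/414
F1 = 169/207 / 533/414 = 26/41

26/41


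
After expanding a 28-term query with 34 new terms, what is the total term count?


Original terms: 28
Expansion terms: 34
Total = 28 + 34 = 62

62


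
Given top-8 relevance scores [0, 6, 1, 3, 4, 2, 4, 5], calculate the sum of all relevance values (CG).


Cumulative Gain = sum of relevance scores
Position 1: rel=0, running sum=0
Position 2: rel=6, running sum=6
Position 3: rel=1, running sum=7
Position 4: rel=3, running sum=10
Position 5: rel=4, running sum=14
Position 6: rel=2, running sum=16
Position 7: rel=4, running sum=20
Position 8: rel=5, running sum=25
CG = 25

25


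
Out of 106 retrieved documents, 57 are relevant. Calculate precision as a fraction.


Precision = relevant_retrieved / total_retrieved
= 57 / 106
= 57 / (57 + 49)
= 57/106

57/106


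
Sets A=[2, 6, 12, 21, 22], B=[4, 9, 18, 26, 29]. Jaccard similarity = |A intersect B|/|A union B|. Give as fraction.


A intersect B = []
|A intersect B| = 0
A union B = [2, 4, 6, 9, 12, 18, 21, 22, 26, 29]
|A union B| = 10
Jaccard = 0/10 = 0

0


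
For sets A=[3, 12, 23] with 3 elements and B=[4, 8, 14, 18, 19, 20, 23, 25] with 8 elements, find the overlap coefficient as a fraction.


A intersect B = [23]
|A intersect B| = 1
min(|A|, |B|) = min(3, 8) = 3
Overlap = 1 / 3 = 1/3

1/3


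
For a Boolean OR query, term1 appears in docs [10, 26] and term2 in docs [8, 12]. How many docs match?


Boolean OR: find union of posting lists
term1 docs: [10, 26]
term2 docs: [8, 12]
Union: [8, 10, 12, 26]
|union| = 4

4


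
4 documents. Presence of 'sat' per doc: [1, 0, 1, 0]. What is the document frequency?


Checking each document for 'sat':
Doc 1: present
Doc 2: absent
Doc 3: present
Doc 4: absent
df = sum of presences = 1 + 0 + 1 + 0 = 2

2


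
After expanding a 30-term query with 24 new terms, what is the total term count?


Original terms: 30
Expansion terms: 24
Total = 30 + 24 = 54

54


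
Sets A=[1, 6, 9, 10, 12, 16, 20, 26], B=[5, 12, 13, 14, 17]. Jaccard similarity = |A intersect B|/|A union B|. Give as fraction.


A intersect B = [12]
|A intersect B| = 1
A union B = [1, 5, 6, 9, 10, 12, 13, 14, 16, 17, 20, 26]
|A union B| = 12
Jaccard = 1/12 = 1/12

1/12


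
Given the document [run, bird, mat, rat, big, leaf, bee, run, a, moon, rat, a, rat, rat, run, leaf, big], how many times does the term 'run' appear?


Document has 17 words
Scanning for 'run':
Found at positions: [0, 7, 14]
Count = 3

3


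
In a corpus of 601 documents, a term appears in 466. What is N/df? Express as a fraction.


IDF ratio = N / df
= 601 / 466
= 601/466

601/466


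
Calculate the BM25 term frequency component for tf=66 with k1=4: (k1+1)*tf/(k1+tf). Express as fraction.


BM25 TF component = (k1+1)*tf / (k1+tf)
k1 = 4, tf = 66
Numerator = (4+1)*66 = 330
Denominator = 4 + 66 = 70
= 330/70 = 33/7

33/7


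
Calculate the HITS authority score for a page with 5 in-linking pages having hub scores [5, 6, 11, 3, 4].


Authority = sum of hub scores of in-linkers
In-link 1: hub score = 5
In-link 2: hub score = 6
In-link 3: hub score = 11
In-link 4: hub score = 3
In-link 5: hub score = 4
Authority = 5 + 6 + 11 + 3 + 4 = 29

29


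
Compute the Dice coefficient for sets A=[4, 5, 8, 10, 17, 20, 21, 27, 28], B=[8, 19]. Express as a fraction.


A intersect B = [8]
|A intersect B| = 1
|A| = 9, |B| = 2
Dice = 2*1 / (9+2)
= 2 / 11 = 2/11

2/11


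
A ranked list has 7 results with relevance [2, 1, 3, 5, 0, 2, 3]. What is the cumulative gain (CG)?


Cumulative Gain = sum of relevance scores
Position 1: rel=2, running sum=2
Position 2: rel=1, running sum=3
Position 3: rel=3, running sum=6
Position 4: rel=5, running sum=11
Position 5: rel=0, running sum=11
Position 6: rel=2, running sum=13
Position 7: rel=3, running sum=16
CG = 16

16


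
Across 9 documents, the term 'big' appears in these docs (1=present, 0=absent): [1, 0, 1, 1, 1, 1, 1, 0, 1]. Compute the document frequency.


Checking each document for 'big':
Doc 1: present
Doc 2: absent
Doc 3: present
Doc 4: present
Doc 5: present
Doc 6: present
Doc 7: present
Doc 8: absent
Doc 9: present
df = sum of presences = 1 + 0 + 1 + 1 + 1 + 1 + 1 + 0 + 1 = 7

7


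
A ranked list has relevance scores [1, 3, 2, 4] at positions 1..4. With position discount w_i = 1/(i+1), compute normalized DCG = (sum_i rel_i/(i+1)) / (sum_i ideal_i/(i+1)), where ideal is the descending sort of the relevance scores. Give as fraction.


Position discount weights w_i = 1/(i+1) for i=1..4:
Weights = [1/2, 1/3, 1/4, 1/5]
Actual relevance: [1, 3, 2, 4]
DCG = 1/2 + 3/3 + 2/4 + 4/5 = 14/5
Ideal relevance (sorted desc): [4, 3, 2, 1]
Ideal DCG = 4/2 + 3/3 + 2/4 + 1/5 = 37/10
nDCG = DCG / ideal_DCG = 14/5 / 37/10 = 28/37

28/37


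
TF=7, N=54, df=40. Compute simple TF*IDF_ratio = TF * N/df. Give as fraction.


TF * (N/df)
= 7 * (54/40)
= 7 * 27/20
= 189/20

189/20


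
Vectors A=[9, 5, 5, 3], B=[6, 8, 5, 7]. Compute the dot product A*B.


Dot product = sum of element-wise products
A[0]*B[0] = 9*6 = 54
A[1]*B[1] = 5*8 = 40
A[2]*B[2] = 5*5 = 25
A[3]*B[3] = 3*7 = 21
Sum = 54 + 40 + 25 + 21 = 140

140


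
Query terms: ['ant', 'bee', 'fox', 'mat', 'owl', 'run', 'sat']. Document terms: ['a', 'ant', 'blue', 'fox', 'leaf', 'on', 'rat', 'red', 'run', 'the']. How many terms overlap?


Query terms: ['ant', 'bee', 'fox', 'mat', 'owl', 'run', 'sat']
Document terms: ['a', 'ant', 'blue', 'fox', 'leaf', 'on', 'rat', 'red', 'run', 'the']
Common terms: ['ant', 'fox', 'run']
Overlap count = 3

3


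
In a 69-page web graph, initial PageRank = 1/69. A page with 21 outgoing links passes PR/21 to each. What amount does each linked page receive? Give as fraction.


Initial PR = 1/69 = 1/69
Outlinks = 21
Contribution per link = PR / outlinks
= 1/69 / 21
= 1/1449

1/1449


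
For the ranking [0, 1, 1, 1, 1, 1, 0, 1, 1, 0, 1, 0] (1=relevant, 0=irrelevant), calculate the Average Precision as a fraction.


Computing P@k for each relevant position:
Position 1: not relevant
Position 2: relevant, P@2 = 1/2 = 1/2
Position 3: relevant, P@3 = 2/3 = 2/3
Position 4: relevant, P@4 = 3/4 = 3/4
Position 5: relevant, P@5 = 4/5 = 4/5
Position 6: relevant, P@6 = 5/6 = 5/6
Position 7: not relevant
Position 8: relevant, P@8 = 6/8 = 3/4
Position 9: relevant, P@9 = 7/9 = 7/9
Position 10: not relevant
Position 11: relevant, P@11 = 8/11 = 8/11
Position 12: not relevant
Sum of P@k = 1/2 + 2/3 + 3/4 + 4/5 + 5/6 + 3/4 + 7/9 + 8/11 = 5747/990
AP = 5747/990 / 8 = 5747/7920

5747/7920


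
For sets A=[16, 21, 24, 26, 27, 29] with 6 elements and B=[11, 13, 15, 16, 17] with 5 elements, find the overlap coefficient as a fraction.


A intersect B = [16]
|A intersect B| = 1
min(|A|, |B|) = min(6, 5) = 5
Overlap = 1 / 5 = 1/5

1/5


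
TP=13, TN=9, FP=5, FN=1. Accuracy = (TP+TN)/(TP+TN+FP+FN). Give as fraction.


Accuracy = (TP + TN) / (TP + TN + FP + FN)
TP + TN = 13 + 9 = 22
Total = 13 + 9 + 5 + 1 = 28
Accuracy = 22 / 28 = 11/14

11/14


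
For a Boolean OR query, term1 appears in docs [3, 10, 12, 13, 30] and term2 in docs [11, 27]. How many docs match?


Boolean OR: find union of posting lists
term1 docs: [3, 10, 12, 13, 30]
term2 docs: [11, 27]
Union: [3, 10, 11, 12, 13, 27, 30]
|union| = 7

7


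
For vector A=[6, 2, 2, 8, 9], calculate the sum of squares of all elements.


|A|^2 = sum of squared components
A[0]^2 = 6^2 = 36
A[1]^2 = 2^2 = 4
A[2]^2 = 2^2 = 4
A[3]^2 = 8^2 = 64
A[4]^2 = 9^2 = 81
Sum = 36 + 4 + 4 + 64 + 81 = 189

189


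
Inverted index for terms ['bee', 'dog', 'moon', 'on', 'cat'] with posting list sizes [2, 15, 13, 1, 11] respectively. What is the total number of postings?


Summing posting list sizes:
'bee': 2 postings
'dog': 15 postings
'moon': 13 postings
'on': 1 postings
'cat': 11 postings
Total = 2 + 15 + 13 + 1 + 11 = 42

42


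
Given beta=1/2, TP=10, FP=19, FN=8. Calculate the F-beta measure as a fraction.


P = TP/(TP+FP) = 10/29 = 10/29
R = TP/(TP+FN) = 10/18 = 5/9
beta^2 = 1/2^2 = 1/4
(1 + beta^2) = 5/4
Numerator = (1+beta^2)*P*R = 125/522
Denominator = beta^2*P + R = 5/58 + 5/9 = 335/522
F_beta = 25/67

25/67


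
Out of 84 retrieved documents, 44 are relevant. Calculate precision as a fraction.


Precision = relevant_retrieved / total_retrieved
= 44 / 84
= 44 / (44 + 40)
= 11/21

11/21


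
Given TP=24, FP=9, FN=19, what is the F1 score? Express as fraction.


F1 = 2 * P * R / (P + R)
P = TP/(TP+FP) = 24/33 = 8/11
R = TP/(TP+FN) = 24/43 = 24/43
2 * P * R = 2 * 8/11 * 24/43 = 384/473
P + R = 8/11 + 24/43 = 608/473
F1 = 384/473 / 608/473 = 12/19

12/19


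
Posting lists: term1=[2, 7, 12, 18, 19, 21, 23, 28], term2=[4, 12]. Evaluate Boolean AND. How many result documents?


Boolean AND: find intersection of posting lists
term1 docs: [2, 7, 12, 18, 19, 21, 23, 28]
term2 docs: [4, 12]
Intersection: [12]
|intersection| = 1

1


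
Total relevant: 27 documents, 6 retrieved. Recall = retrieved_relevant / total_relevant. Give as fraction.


Recall = retrieved_relevant / total_relevant
= 6 / 27
= 6 / (6 + 21)
= 2/9

2/9


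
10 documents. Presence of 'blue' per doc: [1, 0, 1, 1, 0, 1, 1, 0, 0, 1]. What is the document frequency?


Checking each document for 'blue':
Doc 1: present
Doc 2: absent
Doc 3: present
Doc 4: present
Doc 5: absent
Doc 6: present
Doc 7: present
Doc 8: absent
Doc 9: absent
Doc 10: present
df = sum of presences = 1 + 0 + 1 + 1 + 0 + 1 + 1 + 0 + 0 + 1 = 6

6


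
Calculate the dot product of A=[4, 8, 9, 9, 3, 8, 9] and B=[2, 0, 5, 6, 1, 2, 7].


Dot product = sum of element-wise products
A[0]*B[0] = 4*2 = 8
A[1]*B[1] = 8*0 = 0
A[2]*B[2] = 9*5 = 45
A[3]*B[3] = 9*6 = 54
A[4]*B[4] = 3*1 = 3
A[5]*B[5] = 8*2 = 16
A[6]*B[6] = 9*7 = 63
Sum = 8 + 0 + 45 + 54 + 3 + 16 + 63 = 189

189


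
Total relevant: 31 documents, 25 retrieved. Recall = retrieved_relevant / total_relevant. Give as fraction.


Recall = retrieved_relevant / total_relevant
= 25 / 31
= 25 / (25 + 6)
= 25/31

25/31


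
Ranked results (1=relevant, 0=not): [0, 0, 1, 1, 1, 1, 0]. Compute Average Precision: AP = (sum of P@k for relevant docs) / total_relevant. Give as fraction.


Computing P@k for each relevant position:
Position 1: not relevant
Position 2: not relevant
Position 3: relevant, P@3 = 1/3 = 1/3
Position 4: relevant, P@4 = 2/4 = 1/2
Position 5: relevant, P@5 = 3/5 = 3/5
Position 6: relevant, P@6 = 4/6 = 2/3
Position 7: not relevant
Sum of P@k = 1/3 + 1/2 + 3/5 + 2/3 = 21/10
AP = 21/10 / 4 = 21/40

21/40


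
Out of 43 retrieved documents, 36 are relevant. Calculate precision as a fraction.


Precision = relevant_retrieved / total_retrieved
= 36 / 43
= 36 / (36 + 7)
= 36/43

36/43


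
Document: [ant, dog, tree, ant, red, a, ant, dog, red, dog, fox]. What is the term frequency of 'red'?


Document has 11 words
Scanning for 'red':
Found at positions: [4, 8]
Count = 2

2


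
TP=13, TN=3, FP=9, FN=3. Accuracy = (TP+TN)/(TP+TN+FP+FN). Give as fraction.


Accuracy = (TP + TN) / (TP + TN + FP + FN)
TP + TN = 13 + 3 = 16
Total = 13 + 3 + 9 + 3 = 28
Accuracy = 16 / 28 = 4/7

4/7


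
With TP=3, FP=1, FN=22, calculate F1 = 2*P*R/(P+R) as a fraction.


F1 = 2 * P * R / (P + R)
P = TP/(TP+FP) = 3/4 = 3/4
R = TP/(TP+FN) = 3/25 = 3/25
2 * P * R = 2 * 3/4 * 3/25 = 9/50
P + R = 3/4 + 3/25 = 87/100
F1 = 9/50 / 87/100 = 6/29

6/29


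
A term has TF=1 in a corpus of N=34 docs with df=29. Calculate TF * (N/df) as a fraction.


TF * (N/df)
= 1 * (34/29)
= 1 * 34/29
= 34/29

34/29


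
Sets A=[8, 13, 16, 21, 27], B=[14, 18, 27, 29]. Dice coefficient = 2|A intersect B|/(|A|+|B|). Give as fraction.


A intersect B = [27]
|A intersect B| = 1
|A| = 5, |B| = 4
Dice = 2*1 / (5+4)
= 2 / 9 = 2/9

2/9


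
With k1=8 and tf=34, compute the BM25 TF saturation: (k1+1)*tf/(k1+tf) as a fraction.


BM25 TF component = (k1+1)*tf / (k1+tf)
k1 = 8, tf = 34
Numerator = (8+1)*34 = 306
Denominator = 8 + 34 = 42
= 306/42 = 51/7

51/7


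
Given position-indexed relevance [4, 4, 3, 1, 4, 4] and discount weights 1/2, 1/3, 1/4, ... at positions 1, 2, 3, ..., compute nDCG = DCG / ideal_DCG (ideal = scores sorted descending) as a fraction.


Position discount weights w_i = 1/(i+1) for i=1..6:
Weights = [1/2, 1/3, 1/4, 1/5, 1/6, 1/7]
Actual relevance: [4, 4, 3, 1, 4, 4]
DCG = 4/2 + 4/3 + 3/4 + 1/5 + 4/6 + 4/7 = 773/140
Ideal relevance (sorted desc): [4, 4, 4, 4, 3, 1]
Ideal DCG = 4/2 + 4/3 + 4/4 + 4/5 + 3/6 + 1/7 = 1213/210
nDCG = DCG / ideal_DCG = 773/140 / 1213/210 = 2319/2426

2319/2426


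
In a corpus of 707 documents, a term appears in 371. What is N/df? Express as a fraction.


IDF ratio = N / df
= 707 / 371
= 101/53

101/53


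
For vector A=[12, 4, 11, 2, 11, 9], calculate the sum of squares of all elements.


|A|^2 = sum of squared components
A[0]^2 = 12^2 = 144
A[1]^2 = 4^2 = 16
A[2]^2 = 11^2 = 121
A[3]^2 = 2^2 = 4
A[4]^2 = 11^2 = 121
A[5]^2 = 9^2 = 81
Sum = 144 + 16 + 121 + 4 + 121 + 81 = 487

487


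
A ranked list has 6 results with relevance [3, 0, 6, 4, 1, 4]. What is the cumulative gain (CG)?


Cumulative Gain = sum of relevance scores
Position 1: rel=3, running sum=3
Position 2: rel=0, running sum=3
Position 3: rel=6, running sum=9
Position 4: rel=4, running sum=13
Position 5: rel=1, running sum=14
Position 6: rel=4, running sum=18
CG = 18

18


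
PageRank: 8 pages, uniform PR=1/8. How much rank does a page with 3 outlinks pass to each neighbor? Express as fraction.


Initial PR = 1/8 = 1/8
Outlinks = 3
Contribution per link = PR / outlinks
= 1/8 / 3
= 1/24

1/24


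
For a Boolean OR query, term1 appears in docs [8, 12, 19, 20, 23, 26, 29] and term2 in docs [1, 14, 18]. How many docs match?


Boolean OR: find union of posting lists
term1 docs: [8, 12, 19, 20, 23, 26, 29]
term2 docs: [1, 14, 18]
Union: [1, 8, 12, 14, 18, 19, 20, 23, 26, 29]
|union| = 10

10


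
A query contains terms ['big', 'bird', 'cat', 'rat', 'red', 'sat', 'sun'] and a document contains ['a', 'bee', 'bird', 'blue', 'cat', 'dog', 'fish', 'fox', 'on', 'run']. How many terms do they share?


Query terms: ['big', 'bird', 'cat', 'rat', 'red', 'sat', 'sun']
Document terms: ['a', 'bee', 'bird', 'blue', 'cat', 'dog', 'fish', 'fox', 'on', 'run']
Common terms: ['bird', 'cat']
Overlap count = 2

2


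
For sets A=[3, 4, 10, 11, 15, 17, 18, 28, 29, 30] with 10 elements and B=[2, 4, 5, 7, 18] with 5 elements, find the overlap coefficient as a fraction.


A intersect B = [4, 18]
|A intersect B| = 2
min(|A|, |B|) = min(10, 5) = 5
Overlap = 2 / 5 = 2/5

2/5


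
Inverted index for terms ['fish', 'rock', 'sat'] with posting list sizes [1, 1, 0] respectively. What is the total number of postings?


Summing posting list sizes:
'fish': 1 postings
'rock': 1 postings
'sat': 0 postings
Total = 1 + 1 + 0 = 2

2


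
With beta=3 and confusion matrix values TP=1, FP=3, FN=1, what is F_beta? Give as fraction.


P = TP/(TP+FP) = 1/4 = 1/4
R = TP/(TP+FN) = 1/2 = 1/2
beta^2 = 3^2 = 9
(1 + beta^2) = 10
Numerator = (1+beta^2)*P*R = 5/4
Denominator = beta^2*P + R = 9/4 + 1/2 = 11/4
F_beta = 5/11

5/11


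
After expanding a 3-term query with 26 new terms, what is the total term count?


Original terms: 3
Expansion terms: 26
Total = 3 + 26 = 29

29


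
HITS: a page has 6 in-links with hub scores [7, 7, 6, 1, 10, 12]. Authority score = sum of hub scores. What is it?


Authority = sum of hub scores of in-linkers
In-link 1: hub score = 7
In-link 2: hub score = 7
In-link 3: hub score = 6
In-link 4: hub score = 1
In-link 5: hub score = 10
In-link 6: hub score = 12
Authority = 7 + 7 + 6 + 1 + 10 + 12 = 43

43


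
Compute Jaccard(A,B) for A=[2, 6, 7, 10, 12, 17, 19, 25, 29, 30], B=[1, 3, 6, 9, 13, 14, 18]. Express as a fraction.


A intersect B = [6]
|A intersect B| = 1
A union B = [1, 2, 3, 6, 7, 9, 10, 12, 13, 14, 17, 18, 19, 25, 29, 30]
|A union B| = 16
Jaccard = 1/16 = 1/16

1/16


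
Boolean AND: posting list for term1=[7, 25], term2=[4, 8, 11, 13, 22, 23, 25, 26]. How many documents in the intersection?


Boolean AND: find intersection of posting lists
term1 docs: [7, 25]
term2 docs: [4, 8, 11, 13, 22, 23, 25, 26]
Intersection: [25]
|intersection| = 1

1


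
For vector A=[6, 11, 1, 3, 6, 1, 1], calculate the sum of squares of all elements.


|A|^2 = sum of squared components
A[0]^2 = 6^2 = 36
A[1]^2 = 11^2 = 121
A[2]^2 = 1^2 = 1
A[3]^2 = 3^2 = 9
A[4]^2 = 6^2 = 36
A[5]^2 = 1^2 = 1
A[6]^2 = 1^2 = 1
Sum = 36 + 121 + 1 + 9 + 36 + 1 + 1 = 205

205


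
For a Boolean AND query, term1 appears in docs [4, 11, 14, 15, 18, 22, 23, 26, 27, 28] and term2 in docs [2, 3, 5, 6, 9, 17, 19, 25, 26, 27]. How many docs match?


Boolean AND: find intersection of posting lists
term1 docs: [4, 11, 14, 15, 18, 22, 23, 26, 27, 28]
term2 docs: [2, 3, 5, 6, 9, 17, 19, 25, 26, 27]
Intersection: [26, 27]
|intersection| = 2

2


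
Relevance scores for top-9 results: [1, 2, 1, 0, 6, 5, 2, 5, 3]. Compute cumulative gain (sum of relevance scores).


Cumulative Gain = sum of relevance scores
Position 1: rel=1, running sum=1
Position 2: rel=2, running sum=3
Position 3: rel=1, running sum=4
Position 4: rel=0, running sum=4
Position 5: rel=6, running sum=10
Position 6: rel=5, running sum=15
Position 7: rel=2, running sum=17
Position 8: rel=5, running sum=22
Position 9: rel=3, running sum=25
CG = 25

25


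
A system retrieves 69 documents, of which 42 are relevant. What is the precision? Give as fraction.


Precision = relevant_retrieved / total_retrieved
= 42 / 69
= 42 / (42 + 27)
= 14/23

14/23


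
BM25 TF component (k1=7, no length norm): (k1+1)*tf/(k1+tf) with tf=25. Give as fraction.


BM25 TF component = (k1+1)*tf / (k1+tf)
k1 = 7, tf = 25
Numerator = (7+1)*25 = 200
Denominator = 7 + 25 = 32
= 200/32 = 25/4

25/4


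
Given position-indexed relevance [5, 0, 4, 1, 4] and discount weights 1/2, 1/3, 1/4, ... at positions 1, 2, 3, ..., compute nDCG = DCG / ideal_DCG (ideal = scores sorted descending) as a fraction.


Position discount weights w_i = 1/(i+1) for i=1..5:
Weights = [1/2, 1/3, 1/4, 1/5, 1/6]
Actual relevance: [5, 0, 4, 1, 4]
DCG = 5/2 + 0/3 + 4/4 + 1/5 + 4/6 = 131/30
Ideal relevance (sorted desc): [5, 4, 4, 1, 0]
Ideal DCG = 5/2 + 4/3 + 4/4 + 1/5 + 0/6 = 151/30
nDCG = DCG / ideal_DCG = 131/30 / 151/30 = 131/151

131/151


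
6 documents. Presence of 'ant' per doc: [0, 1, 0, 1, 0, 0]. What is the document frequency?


Checking each document for 'ant':
Doc 1: absent
Doc 2: present
Doc 3: absent
Doc 4: present
Doc 5: absent
Doc 6: absent
df = sum of presences = 0 + 1 + 0 + 1 + 0 + 0 = 2

2


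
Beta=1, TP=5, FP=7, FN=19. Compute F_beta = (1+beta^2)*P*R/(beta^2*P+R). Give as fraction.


P = TP/(TP+FP) = 5/12 = 5/12
R = TP/(TP+FN) = 5/24 = 5/24
beta^2 = 1^2 = 1
(1 + beta^2) = 2
Numerator = (1+beta^2)*P*R = 25/144
Denominator = beta^2*P + R = 5/12 + 5/24 = 5/8
F_beta = 5/18

5/18


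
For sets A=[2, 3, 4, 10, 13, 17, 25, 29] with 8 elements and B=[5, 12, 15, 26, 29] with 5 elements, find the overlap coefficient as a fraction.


A intersect B = [29]
|A intersect B| = 1
min(|A|, |B|) = min(8, 5) = 5
Overlap = 1 / 5 = 1/5

1/5


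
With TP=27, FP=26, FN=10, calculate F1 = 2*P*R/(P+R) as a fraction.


F1 = 2 * P * R / (P + R)
P = TP/(TP+FP) = 27/53 = 27/53
R = TP/(TP+FN) = 27/37 = 27/37
2 * P * R = 2 * 27/53 * 27/37 = 1458/1961
P + R = 27/53 + 27/37 = 2430/1961
F1 = 1458/1961 / 2430/1961 = 3/5

3/5


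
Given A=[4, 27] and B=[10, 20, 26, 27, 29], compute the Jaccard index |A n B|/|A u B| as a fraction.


A intersect B = [27]
|A intersect B| = 1
A union B = [4, 10, 20, 26, 27, 29]
|A union B| = 6
Jaccard = 1/6 = 1/6

1/6


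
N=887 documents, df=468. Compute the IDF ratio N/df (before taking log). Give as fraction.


IDF ratio = N / df
= 887 / 468
= 887/468

887/468


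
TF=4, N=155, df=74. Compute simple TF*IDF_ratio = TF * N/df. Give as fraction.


TF * (N/df)
= 4 * (155/74)
= 4 * 155/74
= 310/37

310/37


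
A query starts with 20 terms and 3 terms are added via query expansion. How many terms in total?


Original terms: 20
Expansion terms: 3
Total = 20 + 3 = 23

23


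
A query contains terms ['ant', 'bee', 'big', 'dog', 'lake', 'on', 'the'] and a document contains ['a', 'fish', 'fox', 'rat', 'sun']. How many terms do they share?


Query terms: ['ant', 'bee', 'big', 'dog', 'lake', 'on', 'the']
Document terms: ['a', 'fish', 'fox', 'rat', 'sun']
Common terms: []
Overlap count = 0

0


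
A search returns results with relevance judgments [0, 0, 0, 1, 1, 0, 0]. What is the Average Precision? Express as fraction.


Computing P@k for each relevant position:
Position 1: not relevant
Position 2: not relevant
Position 3: not relevant
Position 4: relevant, P@4 = 1/4 = 1/4
Position 5: relevant, P@5 = 2/5 = 2/5
Position 6: not relevant
Position 7: not relevant
Sum of P@k = 1/4 + 2/5 = 13/20
AP = 13/20 / 2 = 13/40

13/40


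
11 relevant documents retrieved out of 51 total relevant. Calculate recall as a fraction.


Recall = retrieved_relevant / total_relevant
= 11 / 51
= 11 / (11 + 40)
= 11/51

11/51


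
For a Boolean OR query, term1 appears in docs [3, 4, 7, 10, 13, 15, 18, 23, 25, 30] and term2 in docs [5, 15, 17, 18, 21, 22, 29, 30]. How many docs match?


Boolean OR: find union of posting lists
term1 docs: [3, 4, 7, 10, 13, 15, 18, 23, 25, 30]
term2 docs: [5, 15, 17, 18, 21, 22, 29, 30]
Union: [3, 4, 5, 7, 10, 13, 15, 17, 18, 21, 22, 23, 25, 29, 30]
|union| = 15

15


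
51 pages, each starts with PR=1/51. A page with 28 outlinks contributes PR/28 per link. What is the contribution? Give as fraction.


Initial PR = 1/51 = 1/51
Outlinks = 28
Contribution per link = PR / outlinks
= 1/51 / 28
= 1/1428

1/1428


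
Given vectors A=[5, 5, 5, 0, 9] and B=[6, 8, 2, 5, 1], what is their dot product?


Dot product = sum of element-wise products
A[0]*B[0] = 5*6 = 30
A[1]*B[1] = 5*8 = 40
A[2]*B[2] = 5*2 = 10
A[3]*B[3] = 0*5 = 0
A[4]*B[4] = 9*1 = 9
Sum = 30 + 40 + 10 + 0 + 9 = 89

89


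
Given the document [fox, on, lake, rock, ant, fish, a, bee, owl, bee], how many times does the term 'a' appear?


Document has 10 words
Scanning for 'a':
Found at positions: [6]
Count = 1

1


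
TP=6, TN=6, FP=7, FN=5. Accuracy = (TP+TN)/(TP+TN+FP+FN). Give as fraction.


Accuracy = (TP + TN) / (TP + TN + FP + FN)
TP + TN = 6 + 6 = 12
Total = 6 + 6 + 7 + 5 = 24
Accuracy = 12 / 24 = 1/2

1/2


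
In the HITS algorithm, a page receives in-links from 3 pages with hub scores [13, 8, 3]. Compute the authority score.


Authority = sum of hub scores of in-linkers
In-link 1: hub score = 13
In-link 2: hub score = 8
In-link 3: hub score = 3
Authority = 13 + 8 + 3 = 24

24


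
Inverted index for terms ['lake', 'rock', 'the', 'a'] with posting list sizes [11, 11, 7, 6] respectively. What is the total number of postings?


Summing posting list sizes:
'lake': 11 postings
'rock': 11 postings
'the': 7 postings
'a': 6 postings
Total = 11 + 11 + 7 + 6 = 35

35


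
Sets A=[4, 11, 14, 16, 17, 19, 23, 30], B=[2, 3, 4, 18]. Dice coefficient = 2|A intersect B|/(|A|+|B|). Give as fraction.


A intersect B = [4]
|A intersect B| = 1
|A| = 8, |B| = 4
Dice = 2*1 / (8+4)
= 2 / 12 = 1/6

1/6


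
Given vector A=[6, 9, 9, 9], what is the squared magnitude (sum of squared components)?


|A|^2 = sum of squared components
A[0]^2 = 6^2 = 36
A[1]^2 = 9^2 = 81
A[2]^2 = 9^2 = 81
A[3]^2 = 9^2 = 81
Sum = 36 + 81 + 81 + 81 = 279

279


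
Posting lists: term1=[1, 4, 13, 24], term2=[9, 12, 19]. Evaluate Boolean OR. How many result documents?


Boolean OR: find union of posting lists
term1 docs: [1, 4, 13, 24]
term2 docs: [9, 12, 19]
Union: [1, 4, 9, 12, 13, 19, 24]
|union| = 7

7


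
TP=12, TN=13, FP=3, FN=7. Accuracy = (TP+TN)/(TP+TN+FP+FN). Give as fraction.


Accuracy = (TP + TN) / (TP + TN + FP + FN)
TP + TN = 12 + 13 = 25
Total = 12 + 13 + 3 + 7 = 35
Accuracy = 25 / 35 = 5/7

5/7


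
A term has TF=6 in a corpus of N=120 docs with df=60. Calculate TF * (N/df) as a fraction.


TF * (N/df)
= 6 * (120/60)
= 6 * 2
= 12

12


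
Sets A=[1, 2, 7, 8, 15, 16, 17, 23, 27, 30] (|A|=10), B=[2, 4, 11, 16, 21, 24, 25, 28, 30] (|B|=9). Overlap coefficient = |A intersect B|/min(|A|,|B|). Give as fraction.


A intersect B = [2, 16, 30]
|A intersect B| = 3
min(|A|, |B|) = min(10, 9) = 9
Overlap = 3 / 9 = 1/3

1/3


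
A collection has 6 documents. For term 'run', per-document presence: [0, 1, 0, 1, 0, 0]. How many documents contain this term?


Checking each document for 'run':
Doc 1: absent
Doc 2: present
Doc 3: absent
Doc 4: present
Doc 5: absent
Doc 6: absent
df = sum of presences = 0 + 1 + 0 + 1 + 0 + 0 = 2

2


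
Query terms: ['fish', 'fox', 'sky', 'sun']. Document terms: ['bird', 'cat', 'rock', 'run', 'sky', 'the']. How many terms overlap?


Query terms: ['fish', 'fox', 'sky', 'sun']
Document terms: ['bird', 'cat', 'rock', 'run', 'sky', 'the']
Common terms: ['sky']
Overlap count = 1

1


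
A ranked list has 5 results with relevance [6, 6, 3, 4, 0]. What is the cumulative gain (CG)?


Cumulative Gain = sum of relevance scores
Position 1: rel=6, running sum=6
Position 2: rel=6, running sum=12
Position 3: rel=3, running sum=15
Position 4: rel=4, running sum=19
Position 5: rel=0, running sum=19
CG = 19

19


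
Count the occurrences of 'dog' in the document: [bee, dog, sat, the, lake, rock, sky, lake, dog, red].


Document has 10 words
Scanning for 'dog':
Found at positions: [1, 8]
Count = 2

2


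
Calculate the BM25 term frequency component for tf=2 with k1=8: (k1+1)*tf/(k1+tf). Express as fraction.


BM25 TF component = (k1+1)*tf / (k1+tf)
k1 = 8, tf = 2
Numerator = (8+1)*2 = 18
Denominator = 8 + 2 = 10
= 18/10 = 9/5

9/5


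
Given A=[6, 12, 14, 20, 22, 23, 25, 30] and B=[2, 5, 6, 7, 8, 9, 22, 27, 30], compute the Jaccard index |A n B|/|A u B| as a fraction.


A intersect B = [6, 22, 30]
|A intersect B| = 3
A union B = [2, 5, 6, 7, 8, 9, 12, 14, 20, 22, 23, 25, 27, 30]
|A union B| = 14
Jaccard = 3/14 = 3/14

3/14


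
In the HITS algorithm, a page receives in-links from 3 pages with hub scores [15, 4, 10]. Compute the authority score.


Authority = sum of hub scores of in-linkers
In-link 1: hub score = 15
In-link 2: hub score = 4
In-link 3: hub score = 10
Authority = 15 + 4 + 10 = 29

29


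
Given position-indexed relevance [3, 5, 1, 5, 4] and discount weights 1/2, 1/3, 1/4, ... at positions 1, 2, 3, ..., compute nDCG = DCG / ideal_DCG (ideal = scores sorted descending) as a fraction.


Position discount weights w_i = 1/(i+1) for i=1..5:
Weights = [1/2, 1/3, 1/4, 1/5, 1/6]
Actual relevance: [3, 5, 1, 5, 4]
DCG = 3/2 + 5/3 + 1/4 + 5/5 + 4/6 = 61/12
Ideal relevance (sorted desc): [5, 5, 4, 3, 1]
Ideal DCG = 5/2 + 5/3 + 4/4 + 3/5 + 1/6 = 89/15
nDCG = DCG / ideal_DCG = 61/12 / 89/15 = 305/356

305/356


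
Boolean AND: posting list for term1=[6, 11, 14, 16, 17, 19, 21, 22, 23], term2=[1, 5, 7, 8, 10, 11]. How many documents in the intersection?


Boolean AND: find intersection of posting lists
term1 docs: [6, 11, 14, 16, 17, 19, 21, 22, 23]
term2 docs: [1, 5, 7, 8, 10, 11]
Intersection: [11]
|intersection| = 1

1


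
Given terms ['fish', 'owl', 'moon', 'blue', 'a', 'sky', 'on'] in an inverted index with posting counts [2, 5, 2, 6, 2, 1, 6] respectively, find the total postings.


Summing posting list sizes:
'fish': 2 postings
'owl': 5 postings
'moon': 2 postings
'blue': 6 postings
'a': 2 postings
'sky': 1 postings
'on': 6 postings
Total = 2 + 5 + 2 + 6 + 2 + 1 + 6 = 24

24


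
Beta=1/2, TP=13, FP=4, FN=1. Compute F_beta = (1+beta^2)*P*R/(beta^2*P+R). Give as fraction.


P = TP/(TP+FP) = 13/17 = 13/17
R = TP/(TP+FN) = 13/14 = 13/14
beta^2 = 1/2^2 = 1/4
(1 + beta^2) = 5/4
Numerator = (1+beta^2)*P*R = 845/952
Denominator = beta^2*P + R = 13/68 + 13/14 = 533/476
F_beta = 65/82

65/82


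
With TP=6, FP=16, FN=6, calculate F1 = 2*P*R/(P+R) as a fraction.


F1 = 2 * P * R / (P + R)
P = TP/(TP+FP) = 6/22 = 3/11
R = TP/(TP+FN) = 6/12 = 1/2
2 * P * R = 2 * 3/11 * 1/2 = 3/11
P + R = 3/11 + 1/2 = 17/22
F1 = 3/11 / 17/22 = 6/17

6/17


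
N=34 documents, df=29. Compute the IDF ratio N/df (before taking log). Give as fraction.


IDF ratio = N / df
= 34 / 29
= 34/29

34/29


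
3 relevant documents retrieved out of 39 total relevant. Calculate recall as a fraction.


Recall = retrieved_relevant / total_relevant
= 3 / 39
= 3 / (3 + 36)
= 1/13

1/13


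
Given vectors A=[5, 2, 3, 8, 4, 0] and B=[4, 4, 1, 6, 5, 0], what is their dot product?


Dot product = sum of element-wise products
A[0]*B[0] = 5*4 = 20
A[1]*B[1] = 2*4 = 8
A[2]*B[2] = 3*1 = 3
A[3]*B[3] = 8*6 = 48
A[4]*B[4] = 4*5 = 20
A[5]*B[5] = 0*0 = 0
Sum = 20 + 8 + 3 + 48 + 20 + 0 = 99

99


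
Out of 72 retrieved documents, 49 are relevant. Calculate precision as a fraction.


Precision = relevant_retrieved / total_retrieved
= 49 / 72
= 49 / (49 + 23)
= 49/72

49/72


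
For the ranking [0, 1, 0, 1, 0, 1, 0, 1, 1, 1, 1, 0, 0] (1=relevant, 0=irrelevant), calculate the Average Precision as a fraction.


Computing P@k for each relevant position:
Position 1: not relevant
Position 2: relevant, P@2 = 1/2 = 1/2
Position 3: not relevant
Position 4: relevant, P@4 = 2/4 = 1/2
Position 5: not relevant
Position 6: relevant, P@6 = 3/6 = 1/2
Position 7: not relevant
Position 8: relevant, P@8 = 4/8 = 1/2
Position 9: relevant, P@9 = 5/9 = 5/9
Position 10: relevant, P@10 = 6/10 = 3/5
Position 11: relevant, P@11 = 7/11 = 7/11
Position 12: not relevant
Position 13: not relevant
Sum of P@k = 1/2 + 1/2 + 1/2 + 1/2 + 5/9 + 3/5 + 7/11 = 1877/495
AP = 1877/495 / 7 = 1877/3465

1877/3465


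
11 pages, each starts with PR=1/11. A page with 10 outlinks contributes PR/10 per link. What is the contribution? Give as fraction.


Initial PR = 1/11 = 1/11
Outlinks = 10
Contribution per link = PR / outlinks
= 1/11 / 10
= 1/110

1/110


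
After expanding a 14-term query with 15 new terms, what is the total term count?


Original terms: 14
Expansion terms: 15
Total = 14 + 15 = 29

29


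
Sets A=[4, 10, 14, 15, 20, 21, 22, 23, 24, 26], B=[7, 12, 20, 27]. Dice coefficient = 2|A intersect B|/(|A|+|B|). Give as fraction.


A intersect B = [20]
|A intersect B| = 1
|A| = 10, |B| = 4
Dice = 2*1 / (10+4)
= 2 / 14 = 1/7

1/7


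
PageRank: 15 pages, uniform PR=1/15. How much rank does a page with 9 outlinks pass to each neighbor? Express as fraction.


Initial PR = 1/15 = 1/15
Outlinks = 9
Contribution per link = PR / outlinks
= 1/15 / 9
= 1/135

1/135


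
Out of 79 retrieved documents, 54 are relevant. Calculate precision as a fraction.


Precision = relevant_retrieved / total_retrieved
= 54 / 79
= 54 / (54 + 25)
= 54/79

54/79


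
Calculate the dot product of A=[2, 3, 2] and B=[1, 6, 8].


Dot product = sum of element-wise products
A[0]*B[0] = 2*1 = 2
A[1]*B[1] = 3*6 = 18
A[2]*B[2] = 2*8 = 16
Sum = 2 + 18 + 16 = 36

36


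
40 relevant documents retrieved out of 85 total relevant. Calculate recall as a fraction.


Recall = retrieved_relevant / total_relevant
= 40 / 85
= 40 / (40 + 45)
= 8/17

8/17


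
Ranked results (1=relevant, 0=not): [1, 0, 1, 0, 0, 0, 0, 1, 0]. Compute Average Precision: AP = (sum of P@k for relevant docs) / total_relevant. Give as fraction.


Computing P@k for each relevant position:
Position 1: relevant, P@1 = 1/1 = 1
Position 2: not relevant
Position 3: relevant, P@3 = 2/3 = 2/3
Position 4: not relevant
Position 5: not relevant
Position 6: not relevant
Position 7: not relevant
Position 8: relevant, P@8 = 3/8 = 3/8
Position 9: not relevant
Sum of P@k = 1 + 2/3 + 3/8 = 49/24
AP = 49/24 / 3 = 49/72

49/72


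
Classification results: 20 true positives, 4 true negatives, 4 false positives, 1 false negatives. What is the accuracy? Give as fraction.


Accuracy = (TP + TN) / (TP + TN + FP + FN)
TP + TN = 20 + 4 = 24
Total = 20 + 4 + 4 + 1 = 29
Accuracy = 24 / 29 = 24/29

24/29


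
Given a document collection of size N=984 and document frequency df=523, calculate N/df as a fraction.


IDF ratio = N / df
= 984 / 523
= 984/523

984/523


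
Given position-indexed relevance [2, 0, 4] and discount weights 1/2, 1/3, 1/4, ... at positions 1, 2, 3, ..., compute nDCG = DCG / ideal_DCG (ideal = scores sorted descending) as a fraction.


Position discount weights w_i = 1/(i+1) for i=1..3:
Weights = [1/2, 1/3, 1/4]
Actual relevance: [2, 0, 4]
DCG = 2/2 + 0/3 + 4/4 = 2
Ideal relevance (sorted desc): [4, 2, 0]
Ideal DCG = 4/2 + 2/3 + 0/4 = 8/3
nDCG = DCG / ideal_DCG = 2 / 8/3 = 3/4

3/4


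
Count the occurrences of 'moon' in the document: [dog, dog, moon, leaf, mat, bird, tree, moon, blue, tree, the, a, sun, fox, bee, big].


Document has 16 words
Scanning for 'moon':
Found at positions: [2, 7]
Count = 2

2


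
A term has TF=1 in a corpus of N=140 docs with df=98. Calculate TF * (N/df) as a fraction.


TF * (N/df)
= 1 * (140/98)
= 1 * 10/7
= 10/7

10/7


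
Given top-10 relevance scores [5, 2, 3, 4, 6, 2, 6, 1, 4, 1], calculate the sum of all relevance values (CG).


Cumulative Gain = sum of relevance scores
Position 1: rel=5, running sum=5
Position 2: rel=2, running sum=7
Position 3: rel=3, running sum=10
Position 4: rel=4, running sum=14
Position 5: rel=6, running sum=20
Position 6: rel=2, running sum=22
Position 7: rel=6, running sum=28
Position 8: rel=1, running sum=29
Position 9: rel=4, running sum=33
Position 10: rel=1, running sum=34
CG = 34

34


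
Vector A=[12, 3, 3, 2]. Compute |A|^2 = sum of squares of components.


|A|^2 = sum of squared components
A[0]^2 = 12^2 = 144
A[1]^2 = 3^2 = 9
A[2]^2 = 3^2 = 9
A[3]^2 = 2^2 = 4
Sum = 144 + 9 + 9 + 4 = 166

166


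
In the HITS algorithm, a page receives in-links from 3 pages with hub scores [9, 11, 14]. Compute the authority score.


Authority = sum of hub scores of in-linkers
In-link 1: hub score = 9
In-link 2: hub score = 11
In-link 3: hub score = 14
Authority = 9 + 11 + 14 = 34

34


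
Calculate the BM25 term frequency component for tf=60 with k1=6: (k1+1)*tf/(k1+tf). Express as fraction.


BM25 TF component = (k1+1)*tf / (k1+tf)
k1 = 6, tf = 60
Numerator = (6+1)*60 = 420
Denominator = 6 + 60 = 66
= 420/66 = 70/11

70/11


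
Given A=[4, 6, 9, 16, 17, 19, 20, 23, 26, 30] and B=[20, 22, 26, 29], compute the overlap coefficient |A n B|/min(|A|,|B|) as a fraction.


A intersect B = [20, 26]
|A intersect B| = 2
min(|A|, |B|) = min(10, 4) = 4
Overlap = 2 / 4 = 1/2

1/2


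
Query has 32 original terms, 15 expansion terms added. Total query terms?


Original terms: 32
Expansion terms: 15
Total = 32 + 15 = 47

47


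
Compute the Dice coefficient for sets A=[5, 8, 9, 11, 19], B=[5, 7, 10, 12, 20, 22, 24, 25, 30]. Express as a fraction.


A intersect B = [5]
|A intersect B| = 1
|A| = 5, |B| = 9
Dice = 2*1 / (5+9)
= 2 / 14 = 1/7

1/7


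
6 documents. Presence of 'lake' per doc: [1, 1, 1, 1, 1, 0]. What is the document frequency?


Checking each document for 'lake':
Doc 1: present
Doc 2: present
Doc 3: present
Doc 4: present
Doc 5: present
Doc 6: absent
df = sum of presences = 1 + 1 + 1 + 1 + 1 + 0 = 5

5


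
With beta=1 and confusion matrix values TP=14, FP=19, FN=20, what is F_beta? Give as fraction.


P = TP/(TP+FP) = 14/33 = 14/33
R = TP/(TP+FN) = 14/34 = 7/17
beta^2 = 1^2 = 1
(1 + beta^2) = 2
Numerator = (1+beta^2)*P*R = 196/561
Denominator = beta^2*P + R = 14/33 + 7/17 = 469/561
F_beta = 28/67

28/67


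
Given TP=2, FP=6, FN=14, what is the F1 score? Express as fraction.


F1 = 2 * P * R / (P + R)
P = TP/(TP+FP) = 2/8 = 1/4
R = TP/(TP+FN) = 2/16 = 1/8
2 * P * R = 2 * 1/4 * 1/8 = 1/16
P + R = 1/4 + 1/8 = 3/8
F1 = 1/16 / 3/8 = 1/6

1/6


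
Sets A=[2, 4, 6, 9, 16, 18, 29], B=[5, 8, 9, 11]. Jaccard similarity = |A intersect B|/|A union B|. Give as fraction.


A intersect B = [9]
|A intersect B| = 1
A union B = [2, 4, 5, 6, 8, 9, 11, 16, 18, 29]
|A union B| = 10
Jaccard = 1/10 = 1/10

1/10


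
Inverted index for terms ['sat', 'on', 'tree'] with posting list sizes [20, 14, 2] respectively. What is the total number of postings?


Summing posting list sizes:
'sat': 20 postings
'on': 14 postings
'tree': 2 postings
Total = 20 + 14 + 2 = 36

36


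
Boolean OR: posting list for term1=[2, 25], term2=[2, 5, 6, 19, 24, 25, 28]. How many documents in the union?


Boolean OR: find union of posting lists
term1 docs: [2, 25]
term2 docs: [2, 5, 6, 19, 24, 25, 28]
Union: [2, 5, 6, 19, 24, 25, 28]
|union| = 7

7


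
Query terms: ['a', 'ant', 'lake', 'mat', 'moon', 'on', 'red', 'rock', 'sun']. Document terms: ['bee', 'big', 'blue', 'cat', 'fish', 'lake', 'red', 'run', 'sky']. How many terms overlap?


Query terms: ['a', 'ant', 'lake', 'mat', 'moon', 'on', 'red', 'rock', 'sun']
Document terms: ['bee', 'big', 'blue', 'cat', 'fish', 'lake', 'red', 'run', 'sky']
Common terms: ['lake', 'red']
Overlap count = 2

2


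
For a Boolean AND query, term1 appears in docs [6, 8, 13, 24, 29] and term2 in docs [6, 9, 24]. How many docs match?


Boolean AND: find intersection of posting lists
term1 docs: [6, 8, 13, 24, 29]
term2 docs: [6, 9, 24]
Intersection: [6, 24]
|intersection| = 2

2
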